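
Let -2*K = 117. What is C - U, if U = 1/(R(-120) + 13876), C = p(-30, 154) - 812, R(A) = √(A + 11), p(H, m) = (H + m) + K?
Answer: (-1493*√109 + 20716870*I)/(2*(√109 - 13876*I)) ≈ -746.5 + 5.425e-8*I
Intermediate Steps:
K = -117/2 (K = -½*117 = -117/2 ≈ -58.500)
p(H, m) = -117/2 + H + m (p(H, m) = (H + m) - 117/2 = -117/2 + H + m)
R(A) = √(11 + A)
C = -1493/2 (C = (-117/2 - 30 + 154) - 812 = 131/2 - 812 = -1493/2 ≈ -746.50)
U = 1/(13876 + I*√109) (U = 1/(√(11 - 120) + 13876) = 1/(√(-109) + 13876) = 1/(I*√109 + 13876) = 1/(13876 + I*√109) ≈ 7.2067e-5 - 5.42e-8*I)
C - U = -1493/2 - (13876/192543485 - I*√109/192543485) = -1493/2 + (-13876/192543485 + I*√109/192543485) = -287467450857/385086970 + I*√109/192543485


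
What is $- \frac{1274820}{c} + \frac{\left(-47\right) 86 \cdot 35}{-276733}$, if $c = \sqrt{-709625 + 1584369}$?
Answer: $\frac{141470}{276733} - \frac{318705 \sqrt{1294}}{8411} \approx -1362.5$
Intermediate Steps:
$c = 26 \sqrt{1294}$ ($c = \sqrt{874744} = 26 \sqrt{1294} \approx 935.28$)
$- \frac{1274820}{c} + \frac{\left(-47\right) 86 \cdot 35}{-276733} = - \frac{1274820}{26 \sqrt{1294}} + \frac{\left(-47\right) 86 \cdot 35}{-276733} = - 1274820 \frac{\sqrt{1294}}{33644} + \left(-4042\right) 35 \left(- \frac{1}{276733}\right) = - \frac{318705 \sqrt{1294}}{8411} - - \frac{141470}{276733} = - \frac{318705 \sqrt{1294}}{8411} + \frac{141470}{276733} = \frac{141470}{276733} - \frac{318705 \sqrt{1294}}{8411}$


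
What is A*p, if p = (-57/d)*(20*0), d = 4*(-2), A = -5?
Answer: 0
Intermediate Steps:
d = -8
p = 0 (p = (-57/(-8))*(20*0) = -⅛*(-57)*0 = (57/8)*0 = 0)
A*p = -5*0 = 0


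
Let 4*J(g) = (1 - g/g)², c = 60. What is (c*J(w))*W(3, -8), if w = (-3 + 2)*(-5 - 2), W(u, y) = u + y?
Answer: 0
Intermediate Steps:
w = 7 (w = -1*(-7) = 7)
J(g) = 0 (J(g) = (1 - g/g)²/4 = (1 - 1*1)²/4 = (1 - 1)²/4 = (¼)*0² = (¼)*0 = 0)
(c*J(w))*W(3, -8) = (60*0)*(3 - 8) = 0*(-5) = 0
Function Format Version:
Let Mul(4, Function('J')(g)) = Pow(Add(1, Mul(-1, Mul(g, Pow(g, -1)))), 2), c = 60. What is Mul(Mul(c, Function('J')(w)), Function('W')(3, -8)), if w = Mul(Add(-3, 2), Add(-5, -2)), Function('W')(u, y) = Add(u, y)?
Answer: 0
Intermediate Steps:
w = 7 (w = Mul(-1, -7) = 7)
Function('J')(g) = 0 (Function('J')(g) = Mul(Rational(1, 4), Pow(Add(1, Mul(-1, Mul(g, Pow(g, -1)))), 2)) = Mul(Rational(1, 4), Pow(Add(1, Mul(-1, 1)), 2)) = Mul(Rational(1, 4), Pow(Add(1, -1), 2)) = Mul(Rational(1, 4), Pow(0, 2)) = Mul(Rational(1, 4), 0) = 0)
Mul(Mul(c, Function('J')(w)), Function('W')(3, -8)) = Mul(Mul(60, 0), Add(3, -8)) = Mul(0, -5) = 0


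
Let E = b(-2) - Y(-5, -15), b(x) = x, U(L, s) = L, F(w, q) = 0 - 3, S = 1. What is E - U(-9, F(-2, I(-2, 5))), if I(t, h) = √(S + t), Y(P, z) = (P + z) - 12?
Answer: 39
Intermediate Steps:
Y(P, z) = -12 + P + z
I(t, h) = √(1 + t)
F(w, q) = -3
E = 30 (E = -2 - (-12 - 5 - 15) = -2 - 1*(-32) = -2 + 32 = 30)
E - U(-9, F(-2, I(-2, 5))) = 30 - 1*(-9) = 30 + 9 = 39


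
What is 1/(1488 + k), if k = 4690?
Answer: 1/6178 ≈ 0.00016186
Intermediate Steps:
1/(1488 + k) = 1/(1488 + 4690) = 1/6178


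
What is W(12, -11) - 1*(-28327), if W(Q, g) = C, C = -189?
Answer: 28138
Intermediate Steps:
W(Q, g) = -189
W(12, -11) - 1*(-28327) = -189 - 1*(-28327) = -189 + 28327 = 28138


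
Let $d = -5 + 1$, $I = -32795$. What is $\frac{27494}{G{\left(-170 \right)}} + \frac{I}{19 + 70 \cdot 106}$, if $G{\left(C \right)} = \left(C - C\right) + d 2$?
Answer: $- \frac{102395113}{29756} \approx -3441.2$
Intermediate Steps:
$d = -4$
$G{\left(C \right)} = -8$ ($G{\left(C \right)} = \left(C - C\right) - 8 = 0 - 8 = -8$)
$\frac{27494}{G{\left(-170 \right)}} + \frac{I}{19 + 70 \cdot 106} = \frac{27494}{-8} - \frac{32795}{19 + 70 \cdot 106} = 27494 \left(- \frac{1}{8}\right) - \frac{32795}{19 + 7420} = - \frac{13747}{4} - \frac{32795}{7439} = - \frac{102395113}{29756}$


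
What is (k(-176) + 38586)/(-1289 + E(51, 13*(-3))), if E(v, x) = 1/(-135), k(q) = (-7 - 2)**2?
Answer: -5220045/174016 ≈ -29.997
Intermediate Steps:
k(q) = 81 (k(q) = (-9)**2 = 81)
E(v, x) = -1/135
(k(-176) + 38586)/(-1289 + E(51, 13*(-3))) = (81 + 38586)/(-1289 - 1/135) = 38667/(-174016/135) = 38667*(-135/174016) = -5220045/174016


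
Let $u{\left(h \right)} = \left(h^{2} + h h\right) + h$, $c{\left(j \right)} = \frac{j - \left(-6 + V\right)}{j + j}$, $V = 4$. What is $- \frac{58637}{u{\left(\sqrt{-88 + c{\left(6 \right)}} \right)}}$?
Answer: $\frac{175911 \sqrt{786}}{262 \left(- 3 i + 2 \sqrt{786}\right)} \approx 334.75 + 17.91 i$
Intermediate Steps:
$c{\left(j \right)} = \frac{2 + j}{2 j}$ ($c{\left(j \right)} = \frac{j + \left(6 - 4\right)}{j + j} = \frac{j + \left(6 - 4\right)}{2 j} = \left(j + 2\right) \frac{1}{2 j} = \left(2 + j\right) \frac{1}{2 j} = \frac{2 + j}{2 j}$)
$u{\left(h \right)} = h + 2 h^{2}$ ($u{\left(h \right)} = \left(h^{2} + h^{2}\right) + h = 2 h^{2} + h = h + 2 h^{2}$)
$- \frac{58637}{u{\left(\sqrt{-88 + c{\left(6 \right)}} \right)}} = - \frac{58637}{\sqrt{-88 + \frac{2 + 6}{2 \cdot 6}} \left(1 + 2 \sqrt{-88 + \frac{2 + 6}{2 \cdot 6}}\right)} = - \frac{58637}{\sqrt{-88 + \frac{1}{2} \cdot \frac{1}{6} \cdot 8} \left(1 + 2 \sqrt{-88 + \frac{1}{2} \cdot \frac{1}{6} \cdot 8}\right)} = - \frac{58637}{\sqrt{-88 + \frac{2}{3}} \left(1 + 2 \sqrt{-88 + \frac{2}{3}}\right)} = - \frac{58637}{\sqrt{- \frac{262}{3}} \left(1 + 2 \sqrt{- \frac{262}{3}}\right)} = - \frac{58637}{\frac{i \sqrt{786}}{3} \left(1 + 2 \frac{i \sqrt{786}}{3}\right)} = - \frac{58637}{\frac{i \sqrt{786}}{3} \left(1 + \frac{2 i \sqrt{786}}{3}\right)} = - \frac{58637}{\frac{1}{3} i \sqrt{786} \left(1 + \frac{2 i \sqrt{786}}{3}\right)} = - 58637 \left(- \frac{i \sqrt{786}}{262 \left(1 + \frac{2 i \sqrt{786}}{3}\right)}\right) = \frac{58637 i \sqrt{786}}{262 \left(1 + \frac{2 i \sqrt{786}}{3}\right)}$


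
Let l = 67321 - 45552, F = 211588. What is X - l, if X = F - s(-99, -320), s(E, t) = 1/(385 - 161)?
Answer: 42519455/224 ≈ 1.8982e+5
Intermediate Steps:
s(E, t) = 1/224
l = 21769
X = 47395711/224 (X = 211588 - 1*1/224 = 211588 - 1/224 = 47395711/224 ≈ 2.1159e+5)
X - l = 47395711/224 - 1*21769 = 47395711/224 - 21769 = 42519455/224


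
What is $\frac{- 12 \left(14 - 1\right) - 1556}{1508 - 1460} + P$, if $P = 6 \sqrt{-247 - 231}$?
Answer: $- \frac{107}{3} + 6 i \sqrt{478} \approx -35.667 + 131.18 i$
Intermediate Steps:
$P = 6 i \sqrt{478}$ ($P = 6 \sqrt{-478} = 6 i \sqrt{478} \approx 131.18 i$)
$\frac{- 12 \left(14 - 1\right) - 1556}{1508 - 1460} + P = \frac{- 12 \left(14 - 1\right) - 1556}{1508 - 1460} + 6 i \sqrt{478} = \frac{\left(-12\right) 13 - 1556}{48} + 6 i \sqrt{478} = \left(-156 - 1556\right) \frac{1}{48} + 6 i \sqrt{478} = \left(-1712\right) \frac{1}{48} + 6 i \sqrt{478} = - \frac{107}{3} + 6 i \sqrt{478}$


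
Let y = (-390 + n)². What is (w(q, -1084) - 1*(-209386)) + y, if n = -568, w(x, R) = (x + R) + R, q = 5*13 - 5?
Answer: 1125042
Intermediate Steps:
q = 60 (q = 65 - 5 = 60)
w(x, R) = x + 2*R (w(x, R) = (R + x) + R = x + 2*R)
y = 917764 (y = (-390 - 568)² = (-958)² = 917764)
(w(q, -1084) - 1*(-209386)) + y = ((60 + 2*(-1084)) - 1*(-209386)) + 917764 = ((60 - 2168) + 209386) + 917764 = (-2108 + 209386) + 917764 = 207278 + 917764 = 1125042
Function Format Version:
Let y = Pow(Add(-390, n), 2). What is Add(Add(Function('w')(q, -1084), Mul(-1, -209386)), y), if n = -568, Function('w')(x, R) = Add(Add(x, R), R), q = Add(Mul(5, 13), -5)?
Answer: 1125042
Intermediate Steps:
q = 60 (q = Add(65, -5) = 60)
Function('w')(x, R) = Add(x, Mul(2, R)) (Function('w')(x, R) = Add(Add(R, x), R) = Add(x, Mul(2, R)))
y = 917764 (y = Pow(Add(-390, -568), 2) = Pow(-958, 2) = 917764)
Add(Add(Function('w')(q, -1084), Mul(-1, -209386)), y) = Add(Add(Add(60, Mul(2, -1084)), Mul(-1, -209386)), 917764) = Add(Add(Add(60, -2168), 209386), 917764) = Add(Add(-2108, 209386), 917764) = Add(207278, 917764) = 1125042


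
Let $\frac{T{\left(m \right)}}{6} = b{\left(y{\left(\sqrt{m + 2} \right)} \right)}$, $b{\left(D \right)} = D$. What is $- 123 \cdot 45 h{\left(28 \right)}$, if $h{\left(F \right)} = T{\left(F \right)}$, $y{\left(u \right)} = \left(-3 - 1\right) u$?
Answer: $132840 \sqrt{30} \approx 7.276 \cdot 10^{5}$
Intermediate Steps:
$y{\left(u \right)} = - 4 u$
$T{\left(m \right)} = - 24 \sqrt{2 + m}$ ($T{\left(m \right)} = 6 \left(- 4 \sqrt{m + 2}\right) = 6 \left(- 4 \sqrt{2 + m}\right) = - 24 \sqrt{2 + m}$)
$h{\left(F \right)} = - 24 \sqrt{2 + F}$
$- 123 \cdot 45 h{\left(28 \right)} = - 123 \cdot 45 \left(- 24 \sqrt{2 + 28}\right) = - 123 \cdot 45 \left(- 24 \sqrt{30}\right) = - 123 \left(- 1080 \sqrt{30}\right) = 132840 \sqrt{30}$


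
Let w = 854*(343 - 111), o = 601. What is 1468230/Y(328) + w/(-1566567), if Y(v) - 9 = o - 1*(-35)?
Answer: 153330191590/67362381 ≈ 2276.2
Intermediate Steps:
Y(v) = 645 (Y(v) = 9 + (601 - 1*(-35)) = 9 + (601 + 35) = 9 + 636 = 645)
w = 198128 (w = 854*232 = 198128)
1468230/Y(328) + w/(-1566567) = 1468230/645 + 198128/(-1566567) = 1468230*(1/645) + 198128*(-1/1566567) = 97882/43 - 198128/1566567 = 153330191590/67362381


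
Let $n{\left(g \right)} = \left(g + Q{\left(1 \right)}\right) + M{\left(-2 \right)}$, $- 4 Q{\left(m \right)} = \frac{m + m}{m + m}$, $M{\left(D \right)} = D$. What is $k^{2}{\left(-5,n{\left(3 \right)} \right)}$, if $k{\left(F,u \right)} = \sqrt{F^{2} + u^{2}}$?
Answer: $\frac{409}{16} \approx 25.563$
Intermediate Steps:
$Q{\left(m \right)} = - \frac{1}{4}$ ($Q{\left(m \right)} = - \frac{\left(m + m\right) \frac{1}{m + m}}{4} = - \frac{2 m \frac{1}{2 m}}{4} = \left(- \frac{1}{4}\right) 1 = - \frac{1}{4}$)
$n{\left(g \right)} = - \frac{9}{4} + g$ ($n{\left(g \right)} = \left(g - \frac{1}{4}\right) - 2 = \left(- \frac{1}{4} + g\right) - 2 = - \frac{9}{4} + g$)
$k^{2}{\left(-5,n{\left(3 \right)} \right)} = \left(\sqrt{\left(-5\right)^{2} + \left(- \frac{9}{4} + 3\right)^{2}}\right)^{2} = \left(\sqrt{25 + \left(\frac{3}{4}\right)^{2}}\right)^{2} = \left(\sqrt{25 + \frac{9}{16}}\right)^{2} = \left(\sqrt{\frac{409}{16}}\right)^{2} = \left(\frac{\sqrt{409}}{4}\right)^{2} = \frac{409}{16}$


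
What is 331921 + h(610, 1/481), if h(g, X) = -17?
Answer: 331904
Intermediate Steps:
331921 + h(610, 1/481) = 331921 - 17 = 331904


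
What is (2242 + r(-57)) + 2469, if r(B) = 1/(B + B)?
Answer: 537053/114 ≈ 4711.0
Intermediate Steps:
r(B) = 1/(2*B)
(2242 + r(-57)) + 2469 = (2242 + (½)/(-57)) + 2469 = (2242 + (½)*(-1/57)) + 2469 = (2242 - 1/114) + 2469 = 255587/114 + 2469 = 537053/114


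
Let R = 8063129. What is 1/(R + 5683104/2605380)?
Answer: 217115/1750626726427 ≈ 1.2402e-7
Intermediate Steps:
1/(R + 5683104/2605380) = 1/(8063129 + 5683104/2605380) = 1/(8063129 + 5683104*(1/2605380)) = 1/(8063129 + 473592/217115) = 1/(1750626726427/217115) = 217115/1750626726427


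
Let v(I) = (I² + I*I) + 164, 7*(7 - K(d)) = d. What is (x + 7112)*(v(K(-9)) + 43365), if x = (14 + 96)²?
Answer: 41106936588/49 ≈ 8.3892e+8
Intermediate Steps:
K(d) = 7 - d/7
x = 12100 (x = 110² = 12100)
v(I) = 164 + 2*I² (v(I) = (I² + I²) + 164 = 2*I² + 164 = 164 + 2*I²)
(x + 7112)*(v(K(-9)) + 43365) = (12100 + 7112)*((164 + 2*(7 - ⅐*(-9))²) + 43365) = 19212*((164 + 2*(7 + 9/7)²) + 43365) = 19212*((164 + 2*(58/7)²) + 43365) = 19212*((164 + 2*(3364/49)) + 43365) = 19212*((164 + 6728/49) + 43365) = 19212*(14764/49 + 43365) = 19212*(2139649/49) = 41106936588/49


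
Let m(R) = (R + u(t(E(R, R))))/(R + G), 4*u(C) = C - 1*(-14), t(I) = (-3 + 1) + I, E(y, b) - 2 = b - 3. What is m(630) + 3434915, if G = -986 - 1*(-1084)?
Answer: 10002475641/2912 ≈ 3.4349e+6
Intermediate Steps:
G = 98 (G = -986 + 1084 = 98)
E(y, b) = -1 + b (E(y, b) = 2 + (b - 3) = 2 + (-3 + b) = -1 + b)
t(I) = -2 + I
u(C) = 7/2 + C/4 (u(C) = (C - 1*(-14))/4 = (C + 14)/4 = (14 + C)/4 = 7/2 + C/4)
m(R) = (11/4 + 5*R/4)/(98 + R) (m(R) = (R + (7/2 + (-2 + (-1 + R))/4))/(R + 98) = (R + (7/2 + (-3 + R)/4))/(98 + R) = (R + (7/2 + (-3/4 + R/4)))/(98 + R) = (R + (11/4 + R/4))/(98 + R) = (11/4 + 5*R/4)/(98 + R))
m(630) + 3434915 = (11 + 5*630)/(4*(98 + 630)) + 3434915 = (1/4)*(11 + 3150)/728 + 3434915 = (1/4)*(1/728)*3161 + 3434915 = 3161/2912 + 3434915 = 10002475641/2912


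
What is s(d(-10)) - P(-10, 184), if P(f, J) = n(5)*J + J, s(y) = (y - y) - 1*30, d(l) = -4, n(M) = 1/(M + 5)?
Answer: -1162/5 ≈ -232.40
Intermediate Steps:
n(M) = 1/(5 + M)
s(y) = -30 (s(y) = 0 - 30 = -30)
P(f, J) = 11*J/10 (P(f, J) = J/(5 + 5) + J = J/10 + J = 11*J/10)
s(d(-10)) - P(-10, 184) = -30 - 11*184/10 = -30 - 1*1012/5 = -30 - 1012/5 = -1162/5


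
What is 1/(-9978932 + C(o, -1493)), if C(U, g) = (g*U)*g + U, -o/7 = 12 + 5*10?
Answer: -1/977386632 ≈ -1.0231e-9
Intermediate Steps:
o = -434 (o = -7*(12 + 5*10) = -7*(12 + 50) = -7*62 = -434)
C(U, g) = U + U*g**2 (C(U, g) = (U*g)*g + U = U*g**2 + U = U + U*g**2)
1/(-9978932 + C(o, -1493)) = 1/(-9978932 - 434*(1 + (-1493)**2)) = 1/(-9978932 - 434*(1 + 2229049)) = 1/(-9978932 - 434*2229050) = 1/(-9978932 - 967407700) = 1/(-977386632) = -1/977386632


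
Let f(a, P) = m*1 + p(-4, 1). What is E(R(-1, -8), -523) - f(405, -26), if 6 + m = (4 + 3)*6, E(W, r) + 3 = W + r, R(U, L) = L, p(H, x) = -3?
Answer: -567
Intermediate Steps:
E(W, r) = -3 + W + r (E(W, r) = -3 + (W + r) = -3 + W + r)
m = 36 (m = -6 + (4 + 3)*6 = -6 + 7*6 = -6 + 42 = 36)
f(a, P) = 33 (f(a, P) = 36*1 - 3 = 36 - 3 = 33)
E(R(-1, -8), -523) - f(405, -26) = (-3 - 8 - 523) - 1*33 = -534 - 33 = -567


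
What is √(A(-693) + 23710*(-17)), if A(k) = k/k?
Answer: I*√403069 ≈ 634.88*I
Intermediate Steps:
A(k) = 1
√(A(-693) + 23710*(-17)) = √(1 + 23710*(-17)) = √(1 - 403070) = √(-403069) = I*√403069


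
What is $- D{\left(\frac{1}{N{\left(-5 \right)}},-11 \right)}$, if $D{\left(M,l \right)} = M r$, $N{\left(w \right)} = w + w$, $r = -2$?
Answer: $- \frac{1}{5} \approx -0.2$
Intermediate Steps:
$N{\left(w \right)} = 2 w$
$D{\left(M,l \right)} = - 2 M$ ($D{\left(M,l \right)} = M \left(-2\right) = - 2 M$)
$- D{\left(\frac{1}{N{\left(-5 \right)}},-11 \right)} = - \frac{-2}{2 \left(-5\right)} = - \frac{-2}{-10} = - \frac{\left(-2\right) \left(-1\right)}{10} = \left(-1\right) \frac{1}{5} = - \frac{1}{5}$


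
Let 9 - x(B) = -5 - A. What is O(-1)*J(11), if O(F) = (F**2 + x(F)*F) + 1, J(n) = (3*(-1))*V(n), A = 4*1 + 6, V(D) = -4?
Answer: -264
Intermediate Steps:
A = 10 (A = 4 + 6 = 10)
x(B) = 24 (x(B) = 9 - (-5 - 1*10) = 9 - (-5 - 10) = 9 - 1*(-15) = 9 + 15 = 24)
J(n) = 12 (J(n) = (3*(-1))*(-4) = -3*(-4) = 12)
O(F) = 1 + F**2 + 24*F (O(F) = (F**2 + 24*F) + 1 = 1 + F**2 + 24*F)
O(-1)*J(11) = (1 + (-1)**2 + 24*(-1))*12 = (1 + 1 - 24)*12 = -22*12 = -264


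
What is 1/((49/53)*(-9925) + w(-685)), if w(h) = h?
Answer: -53/522630 ≈ -0.00010141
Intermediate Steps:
1/((49/53)*(-9925) + w(-685)) = 1/((49/53)*(-9925) - 685) = 1/(-486325/53 - 685) = 1/(-522630/53) = -53/522630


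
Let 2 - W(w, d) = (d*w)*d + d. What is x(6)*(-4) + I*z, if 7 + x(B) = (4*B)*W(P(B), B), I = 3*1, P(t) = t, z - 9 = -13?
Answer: 21136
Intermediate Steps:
z = -4 (z = 9 - 13 = -4)
W(w, d) = 2 - d - w*d² (W(w, d) = 2 - ((d*w)*d + d) = 2 - (w*d² + d) = 2 - (d + w*d²) = 2 + (-d - w*d²) = 2 - d - w*d²)
I = 3
x(B) = -7 + 4*B*(2 - B - B³) (x(B) = -7 + (4*B)*(2 - B - B*B²) = -7 + (4*B)*(2 - B - B³) = -7 + 4*B*(2 - B - B³))
x(6)*(-4) + I*z = (-7 - 4*6*(-2 + 6 + 6³))*(-4) + 3*(-4) = (-7 - 4*6*(-2 + 6 + 216))*(-4) - 12 = (-7 - 4*6*220)*(-4) - 12 = (-7 - 5280)*(-4) - 12 = -5287*(-4) - 12 = 21148 - 12 = 21136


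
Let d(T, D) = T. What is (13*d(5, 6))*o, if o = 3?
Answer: 195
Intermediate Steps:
(13*d(5, 6))*o = (13*5)*3 = 65*3 = 195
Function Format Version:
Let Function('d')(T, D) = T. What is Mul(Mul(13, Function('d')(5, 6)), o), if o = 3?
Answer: 195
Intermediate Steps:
Mul(Mul(13, Function('d')(5, 6)), o) = Mul(Mul(13, 5), 3) = Mul(65, 3) = 195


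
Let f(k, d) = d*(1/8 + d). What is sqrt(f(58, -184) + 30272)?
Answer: sqrt(64105) ≈ 253.19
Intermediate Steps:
f(k, d) = d*(1/8 + d)
sqrt(f(58, -184) + 30272) = sqrt(-184*(1/8 - 184) + 30272) = sqrt(-184*(-1471/8) + 30272) = sqrt(33833 + 30272) = sqrt(64105)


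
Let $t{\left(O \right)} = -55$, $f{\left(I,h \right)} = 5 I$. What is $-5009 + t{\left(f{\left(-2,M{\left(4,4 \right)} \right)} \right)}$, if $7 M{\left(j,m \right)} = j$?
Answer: $-5064$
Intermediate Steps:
$M{\left(j,m \right)} = \frac{j}{7}$
$-5009 + t{\left(f{\left(-2,M{\left(4,4 \right)} \right)} \right)} = -5009 - 55 = -5064$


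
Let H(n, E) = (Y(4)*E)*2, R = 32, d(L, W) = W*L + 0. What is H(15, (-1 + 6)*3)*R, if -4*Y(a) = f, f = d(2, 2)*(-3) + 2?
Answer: 2400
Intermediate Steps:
d(L, W) = L*W (d(L, W) = L*W + 0 = L*W)
f = -10 (f = (2*2)*(-3) + 2 = 4*(-3) + 2 = -12 + 2 = -10)
Y(a) = 5/2 (Y(a) = -¼*(-10) = 5/2)
H(n, E) = 5*E (H(n, E) = (5*E/2)*2 = 5*E)
H(15, (-1 + 6)*3)*R = (5*((-1 + 6)*3))*32 = (5*(5*3))*32 = (5*15)*32 = 75*32 = 2400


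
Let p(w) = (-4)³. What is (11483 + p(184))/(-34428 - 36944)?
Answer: -11419/71372 ≈ -0.15999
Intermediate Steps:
p(w) = -64
(11483 + p(184))/(-34428 - 36944) = (11483 - 64)/(-34428 - 36944) = 11419/(-71372) = 11419*(-1/71372) = -11419/71372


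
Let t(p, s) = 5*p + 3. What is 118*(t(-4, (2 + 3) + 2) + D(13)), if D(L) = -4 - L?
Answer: -4012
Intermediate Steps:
t(p, s) = 3 + 5*p
118*(t(-4, (2 + 3) + 2) + D(13)) = 118*((3 + 5*(-4)) + (-4 - 1*13)) = 118*((3 - 20) + (-4 - 13)) = 118*(-17 - 17) = 118*(-34) = -4012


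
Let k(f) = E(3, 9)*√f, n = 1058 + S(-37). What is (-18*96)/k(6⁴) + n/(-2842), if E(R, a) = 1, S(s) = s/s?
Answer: -137475/2842 ≈ -48.373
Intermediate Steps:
S(s) = 1
n = 1059 (n = 1058 + 1 = 1059)
k(f) = √f (k(f) = 1*√f = √f)
(-18*96)/k(6⁴) + n/(-2842) = (-18*96)/(√(6⁴)) + 1059/(-2842) = -1728/(√1296) + 1059*(-1/2842) = -1728/36 - 1059/2842 = -1728*1/36 - 1059/2842 = -48 - 1059/2842 = -137475/2842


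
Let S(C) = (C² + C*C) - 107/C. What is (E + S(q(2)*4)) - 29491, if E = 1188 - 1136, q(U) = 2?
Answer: -234595/8 ≈ -29324.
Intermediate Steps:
E = 52
S(C) = -107/C + 2*C² (S(C) = (C² + C²) - 107/C = 2*C² - 107/C = -107/C + 2*C²)
(E + S(q(2)*4)) - 29491 = (52 + (-107 + 2*(2*4)³)/((2*4))) - 29491 = (52 + (-107 + 2*8³)/8) - 29491 = (52 + (-107 + 2*512)/8) - 29491 = (52 + (-107 + 1024)/8) - 29491 = (52 + (⅛)*917) - 29491 = (52 + 917/8) - 29491 = 1333/8 - 29491 = -234595/8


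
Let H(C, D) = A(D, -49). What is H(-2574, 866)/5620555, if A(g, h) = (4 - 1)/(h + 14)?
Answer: -3/196719425 ≈ -1.5250e-8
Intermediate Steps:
A(g, h) = 3/(14 + h)
H(C, D) = -3/35 (H(C, D) = 3/(14 - 49) = 3/(-35) = 3*(-1/35) = -3/35)
H(-2574, 866)/5620555 = -3/35/5620555 = -3/35*1/5620555 = -3/196719425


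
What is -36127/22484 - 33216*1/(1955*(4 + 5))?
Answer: -65832529/18838380 ≈ -3.4946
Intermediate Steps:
-36127/22484 - 33216*1/(1955*(4 + 5)) = -36127*1/22484 - 33216/(391*(9*5)) = -5161/3212 - 33216/(391*45) = -5161/3212 - 33216/17595 = -5161/3212 - 33216*1/17595 = -5161/3212 - 11072/5865 = -65832529/18838380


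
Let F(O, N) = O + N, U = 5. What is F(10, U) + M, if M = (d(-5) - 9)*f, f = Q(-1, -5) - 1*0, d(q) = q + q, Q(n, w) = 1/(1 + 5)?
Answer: 71/6 ≈ 11.833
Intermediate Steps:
Q(n, w) = 1/6
d(q) = 2*q
f = 1/6 (f = 1/6 - 1*0 = 1/6 + 0 = 1/6 ≈ 0.16667)
M = -19/6 (M = (2*(-5) - 9)*(1/6) = (-10 - 9)*(1/6) = -19*1/6 = -19/6 ≈ -3.1667)
F(O, N) = N + O
F(10, U) + M = (5 + 10) - 19/6 = 15 - 19/6 = 71/6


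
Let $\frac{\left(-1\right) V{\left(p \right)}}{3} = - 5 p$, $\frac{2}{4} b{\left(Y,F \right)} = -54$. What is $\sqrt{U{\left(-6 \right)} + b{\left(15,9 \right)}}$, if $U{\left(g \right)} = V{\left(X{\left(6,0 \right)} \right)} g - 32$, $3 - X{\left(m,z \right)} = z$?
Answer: $i \sqrt{410} \approx 20.248 i$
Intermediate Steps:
$X{\left(m,z \right)} = 3 - z$
$b{\left(Y,F \right)} = -108$ ($b{\left(Y,F \right)} = 2 \left(-54\right) = -108$)
$V{\left(p \right)} = 15 p$ ($V{\left(p \right)} = - 3 \left(- 5 p\right) = 15 p$)
$U{\left(g \right)} = -32 + 45 g$ ($U{\left(g \right)} = 15 \left(3 - 0\right) g - 32 = 15 \left(3 + 0\right) g - 32 = 15 \cdot 3 g - 32 = 45 g - 32 = -32 + 45 g$)
$\sqrt{U{\left(-6 \right)} + b{\left(15,9 \right)}} = \sqrt{\left(-32 + 45 \left(-6\right)\right) - 108} = \sqrt{\left(-32 - 270\right) - 108} = \sqrt{-302 - 108} = \sqrt{-410} = i \sqrt{410}$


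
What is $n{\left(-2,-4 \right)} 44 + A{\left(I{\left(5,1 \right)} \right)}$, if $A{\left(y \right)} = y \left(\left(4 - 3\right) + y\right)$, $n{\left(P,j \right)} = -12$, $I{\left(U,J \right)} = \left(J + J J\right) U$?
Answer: $-418$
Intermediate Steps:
$I{\left(U,J \right)} = U \left(J + J^{2}\right)$ ($I{\left(U,J \right)} = \left(J + J^{2}\right) U = U \left(J + J^{2}\right)$)
$A{\left(y \right)} = y \left(1 + y\right)$
$n{\left(-2,-4 \right)} 44 + A{\left(I{\left(5,1 \right)} \right)} = \left(-12\right) 44 + 1 \cdot 5 \left(1 + 1\right) \left(1 + 1 \cdot 5 \left(1 + 1\right)\right) = -528 + 1 \cdot 5 \cdot 2 \left(1 + 1 \cdot 5 \cdot 2\right) = -528 + 10 \left(1 + 10\right) = -528 + 10 \cdot 11 = -528 + 110 = -418$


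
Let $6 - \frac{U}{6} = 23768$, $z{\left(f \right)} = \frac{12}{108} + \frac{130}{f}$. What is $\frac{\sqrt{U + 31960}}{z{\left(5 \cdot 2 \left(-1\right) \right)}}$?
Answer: $- \frac{9 i \sqrt{27653}}{58} \approx - 25.804 i$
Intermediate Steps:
$z{\left(f \right)} = \frac{1}{9} + \frac{130}{f}$ ($z{\left(f \right)} = 12 \cdot \frac{1}{108} + \frac{130}{f} = \frac{1}{9} + \frac{130}{f}$)
$U = -142572$ ($U = 36 - 142608 = -142572$)
$\frac{\sqrt{U + 31960}}{z{\left(5 \cdot 2 \left(-1\right) \right)}} = \frac{\sqrt{-142572 + 31960}}{\frac{1}{9} \frac{1}{5 \cdot 2 \left(-1\right)} \left(1170 + 5 \cdot 2 \left(-1\right)\right)} = \frac{\sqrt{-110612}}{\frac{1}{9} \frac{1}{10 \left(-1\right)} \left(1170 + 10 \left(-1\right)\right)} = \frac{2 i \sqrt{27653}}{\frac{1}{9} \frac{1}{-10} \left(1170 - 10\right)} = \frac{2 i \sqrt{27653}}{\frac{1}{9} \left(- \frac{1}{10}\right) 1160} = \frac{2 i \sqrt{27653}}{- \frac{116}{9}} = 2 i \sqrt{27653} \left(- \frac{9}{116}\right) = - \frac{9 i \sqrt{27653}}{58}$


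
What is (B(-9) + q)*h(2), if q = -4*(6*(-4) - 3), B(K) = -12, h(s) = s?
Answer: 192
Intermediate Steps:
q = 108 (q = -4*(-24 - 3) = -4*(-27) = 108)
(B(-9) + q)*h(2) = (-12 + 108)*2 = 96*2 = 192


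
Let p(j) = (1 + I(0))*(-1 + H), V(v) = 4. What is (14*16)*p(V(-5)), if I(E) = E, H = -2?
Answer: -672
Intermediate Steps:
p(j) = -3 (p(j) = (1 + 0)*(-1 - 2) = 1*(-3) = -3)
(14*16)*p(V(-5)) = (14*16)*(-3) = 224*(-3) = -672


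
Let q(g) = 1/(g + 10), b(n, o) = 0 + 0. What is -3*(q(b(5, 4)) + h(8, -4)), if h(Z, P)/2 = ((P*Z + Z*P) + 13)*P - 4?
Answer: -12003/10 ≈ -1200.3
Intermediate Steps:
b(n, o) = 0
q(g) = 1/(10 + g)
h(Z, P) = -8 + 2*P*(13 + 2*P*Z) (h(Z, P) = 2*(((P*Z + Z*P) + 13)*P - 4) = 2*(((P*Z + P*Z) + 13)*P - 4) = 2*((2*P*Z + 13)*P - 4) = 2*((13 + 2*P*Z)*P - 4) = 2*(P*(13 + 2*P*Z) - 4) = 2*(-4 + P*(13 + 2*P*Z)) = -8 + 2*P*(13 + 2*P*Z))
-3*(q(b(5, 4)) + h(8, -4)) = -3*(1/(10 + 0) + (-8 + 26*(-4) + 4*8*(-4)²)) = -3*(1/10 + (-8 - 104 + 4*8*16)) = -3*(⅒ + (-8 - 104 + 512)) = -3*(⅒ + 400) = -3*4001/10 = -12003/10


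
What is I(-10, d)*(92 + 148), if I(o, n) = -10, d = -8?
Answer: -2400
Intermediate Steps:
I(-10, d)*(92 + 148) = -10*(92 + 148) = -10*240 = -2400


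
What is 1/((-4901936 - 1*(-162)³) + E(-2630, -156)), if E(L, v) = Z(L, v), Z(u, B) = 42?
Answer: -1/650366 ≈ -1.5376e-6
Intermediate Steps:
E(L, v) = 42
1/((-4901936 - 1*(-162)³) + E(-2630, -156)) = 1/((-4901936 - 1*(-162)³) + 42) = 1/((-4901936 - 1*(-4251528)) + 42) = 1/((-4901936 + 4251528) + 42) = 1/(-650408 + 42) = 1/(-650366) = -1/650366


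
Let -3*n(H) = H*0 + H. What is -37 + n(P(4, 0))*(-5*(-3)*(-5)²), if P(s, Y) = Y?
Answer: -37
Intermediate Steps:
n(H) = -H/3 (n(H) = -(H*0 + H)/3 = -(0 + H)/3 = -H/3)
-37 + n(P(4, 0))*(-5*(-3)*(-5)²) = -37 + (-⅓*0)*(-5*(-3)*(-5)²) = -37 + 0*(15*25) = -37 + 0*375 = -37 + 0 = -37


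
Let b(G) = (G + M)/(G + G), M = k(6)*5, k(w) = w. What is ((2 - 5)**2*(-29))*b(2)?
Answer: -2088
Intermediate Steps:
M = 30 (M = 6*5 = 30)
b(G) = (30 + G)/(2*G) (b(G) = (G + 30)/(G + G) = (30 + G)/((2*G)) = (30 + G)*(1/(2*G)) = (30 + G)/(2*G))
((2 - 5)**2*(-29))*b(2) = ((2 - 5)**2*(-29))*((1/2)*(30 + 2)/2) = ((-3)**2*(-29))*((1/2)*(1/2)*32) = (9*(-29))*8 = -261*8 = -2088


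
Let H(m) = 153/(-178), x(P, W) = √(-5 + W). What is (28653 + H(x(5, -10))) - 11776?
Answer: 3003953/178 ≈ 16876.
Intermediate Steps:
H(m) = -153/178 (H(m) = 153*(-1/178) = -153/178)
(28653 + H(x(5, -10))) - 11776 = (28653 - 153/178) - 11776 = 5100081/178 - 11776 = 3003953/178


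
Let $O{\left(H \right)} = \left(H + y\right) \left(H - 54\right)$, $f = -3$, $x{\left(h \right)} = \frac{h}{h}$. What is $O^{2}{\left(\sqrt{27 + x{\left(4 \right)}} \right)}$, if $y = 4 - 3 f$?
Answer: $501344 + 110536 \sqrt{7} \approx 7.938 \cdot 10^{5}$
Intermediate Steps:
$x{\left(h \right)} = 1$
$y = 13$ ($y = 4 - -9 = 4 + 9 = 13$)
$O{\left(H \right)} = \left(-54 + H\right) \left(13 + H\right)$ ($O{\left(H \right)} = \left(H + 13\right) \left(H - 54\right) = \left(13 + H\right) \left(-54 + H\right) = \left(-54 + H\right) \left(13 + H\right)$)
$O^{2}{\left(\sqrt{27 + x{\left(4 \right)}} \right)} = \left(-702 + \left(\sqrt{27 + 1}\right)^{2} - 41 \sqrt{27 + 1}\right)^{2} = \left(-702 + \left(\sqrt{28}\right)^{2} - 41 \sqrt{28}\right)^{2} = \left(-702 + \left(2 \sqrt{7}\right)^{2} - 41 \cdot 2 \sqrt{7}\right)^{2} = \left(-702 + 28 - 82 \sqrt{7}\right)^{2} = \left(-674 - 82 \sqrt{7}\right)^{2}$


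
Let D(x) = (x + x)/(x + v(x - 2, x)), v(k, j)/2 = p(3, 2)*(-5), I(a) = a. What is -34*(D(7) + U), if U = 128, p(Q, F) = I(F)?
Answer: -56100/13 ≈ -4315.4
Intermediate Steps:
p(Q, F) = F
v(k, j) = -20 (v(k, j) = 2*(2*(-5)) = 2*(-10) = -20)
D(x) = 2*x/(-20 + x) (D(x) = (x + x)/(x - 20) = (2*x)/(-20 + x) = 2*x/(-20 + x))
-34*(D(7) + U) = -34*(2*7/(-20 + 7) + 128) = -34*(2*7/(-13) + 128) = -34*(2*7*(-1/13) + 128) = -34*(-14/13 + 128) = -34*1650/13 = -56100/13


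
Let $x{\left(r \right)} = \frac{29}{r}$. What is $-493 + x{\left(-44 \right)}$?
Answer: $- \frac{21721}{44} \approx -493.66$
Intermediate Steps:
$-493 + x{\left(-44 \right)} = -493 + \frac{29}{-44} = -493 + 29 \left(- \frac{1}{44}\right) = -493 - \frac{29}{44} = - \frac{21721}{44}$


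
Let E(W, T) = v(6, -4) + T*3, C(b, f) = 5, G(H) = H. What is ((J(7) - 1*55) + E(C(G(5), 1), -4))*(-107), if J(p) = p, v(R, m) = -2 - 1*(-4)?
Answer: 6206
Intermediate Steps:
v(R, m) = 2 (v(R, m) = -2 + 4 = 2)
E(W, T) = 2 + 3*T (E(W, T) = 2 + T*3 = 2 + 3*T)
((J(7) - 1*55) + E(C(G(5), 1), -4))*(-107) = ((7 - 1*55) + (2 + 3*(-4)))*(-107) = ((7 - 55) + (2 - 12))*(-107) = (-48 - 10)*(-107) = -58*(-107) = 6206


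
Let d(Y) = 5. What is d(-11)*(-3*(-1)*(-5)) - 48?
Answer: -123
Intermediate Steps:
d(-11)*(-3*(-1)*(-5)) - 48 = 5*(-3*(-1)*(-5)) - 48 = 5*(3*(-5)) - 48 = 5*(-15) - 48 = -75 - 48 = -123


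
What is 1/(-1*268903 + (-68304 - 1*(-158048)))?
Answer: -1/179159 ≈ -5.5816e-6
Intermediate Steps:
1/(-1*268903 + (-68304 - 1*(-158048))) = 1/(-268903 + (-68304 + 158048)) = 1/(-268903 + 89744) = 1/(-179159) = -1/179159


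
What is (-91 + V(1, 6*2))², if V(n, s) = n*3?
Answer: 7744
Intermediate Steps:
V(n, s) = 3*n
(-91 + V(1, 6*2))² = (-91 + 3*1)² = (-91 + 3)² = (-88)² = 7744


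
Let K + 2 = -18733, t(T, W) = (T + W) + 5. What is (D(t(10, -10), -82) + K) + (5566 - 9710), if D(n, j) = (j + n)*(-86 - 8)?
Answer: -15641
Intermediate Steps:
t(T, W) = 5 + T + W
D(n, j) = -94*j - 94*n (D(n, j) = (j + n)*(-94) = -94*j - 94*n)
K = -18735 (K = -2 - 18733 = -18735)
(D(t(10, -10), -82) + K) + (5566 - 9710) = ((-94*(-82) - 94*(5 + 10 - 10)) - 18735) + (5566 - 9710) = ((7708 - 94*5) - 18735) - 4144 = ((7708 - 470) - 18735) - 4144 = (7238 - 18735) - 4144 = -11497 - 4144 = -15641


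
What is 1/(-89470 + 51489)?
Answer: -1/37981 ≈ -2.6329e-5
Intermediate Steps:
1/(-89470 + 51489) = 1/(-37981) = -1/37981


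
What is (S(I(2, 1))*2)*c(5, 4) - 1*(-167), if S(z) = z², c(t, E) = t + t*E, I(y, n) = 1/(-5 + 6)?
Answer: 217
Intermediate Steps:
I(y, n) = 1 (I(y, n) = 1/1 = 1)
c(t, E) = t + E*t
(S(I(2, 1))*2)*c(5, 4) - 1*(-167) = (1²*2)*(5*(1 + 4)) - 1*(-167) = (1*2)*(5*5) + 167 = 2*25 + 167 = 50 + 167 = 217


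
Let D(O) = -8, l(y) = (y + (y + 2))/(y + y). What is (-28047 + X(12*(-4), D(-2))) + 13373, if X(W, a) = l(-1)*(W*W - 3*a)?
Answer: -14674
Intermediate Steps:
l(y) = (2 + 2*y)/(2*y) (l(y) = (y + (2 + y))/((2*y)) = (2 + 2*y)*(1/(2*y)) = (2 + 2*y)/(2*y))
X(W, a) = 0 (X(W, a) = ((1 - 1)/(-1))*(W*W - 3*a) = (-1*0)*(W² - 3*a) = 0*(W² - 3*a) = 0)
(-28047 + X(12*(-4), D(-2))) + 13373 = (-28047 + 0) + 13373 = -28047 + 13373 = -14674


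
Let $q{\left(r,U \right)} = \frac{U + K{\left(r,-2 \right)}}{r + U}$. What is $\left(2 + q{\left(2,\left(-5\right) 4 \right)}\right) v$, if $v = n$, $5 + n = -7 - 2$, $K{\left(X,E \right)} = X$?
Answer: $-42$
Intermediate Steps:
$n = -14$ ($n = -5 - 9 = -14$)
$q{\left(r,U \right)} = 1$ ($q{\left(r,U \right)} = \frac{U + r}{r + U} = \frac{U + r}{U + r} = 1$)
$v = -14$
$\left(2 + q{\left(2,\left(-5\right) 4 \right)}\right) v = \left(2 + 1\right) \left(-14\right) = 3 \left(-14\right) = -42$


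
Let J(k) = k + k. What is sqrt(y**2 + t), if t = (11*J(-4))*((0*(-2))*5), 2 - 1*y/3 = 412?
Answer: 1230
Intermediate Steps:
y = -1230 (y = 6 - 3*412 = 6 - 1236 = -1230)
J(k) = 2*k
t = 0 (t = (11*(2*(-4)))*((0*(-2))*5) = (11*(-8))*(0*5) = -88*0 = 0)
sqrt(y**2 + t) = sqrt((-1230)**2 + 0) = sqrt(1512900 + 0) = sqrt(1512900) = 1230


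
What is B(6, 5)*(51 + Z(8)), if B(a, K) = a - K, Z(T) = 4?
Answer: 55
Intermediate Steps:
B(6, 5)*(51 + Z(8)) = (6 - 1*5)*(51 + 4) = (6 - 5)*55 = 1*55 = 55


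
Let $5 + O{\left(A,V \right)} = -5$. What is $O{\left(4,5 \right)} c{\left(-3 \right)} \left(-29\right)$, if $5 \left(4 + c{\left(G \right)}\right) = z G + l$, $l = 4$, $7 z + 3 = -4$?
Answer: $-754$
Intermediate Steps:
$z = -1$ ($z = - \frac{3}{7} + \frac{1}{7} \left(-4\right) = - \frac{3}{7} - \frac{4}{7} = -1$)
$O{\left(A,V \right)} = -10$ ($O{\left(A,V \right)} = -5 - 5 = -10$)
$c{\left(G \right)} = - \frac{16}{5} - \frac{G}{5}$ ($c{\left(G \right)} = -4 + \frac{- G + 4}{5} = -4 + \frac{4 - G}{5} = -4 - \left(- \frac{4}{5} + \frac{G}{5}\right) = - \frac{16}{5} - \frac{G}{5}$)
$O{\left(4,5 \right)} c{\left(-3 \right)} \left(-29\right) = - 10 \left(- \frac{16}{5} - - \frac{3}{5}\right) \left(-29\right) = - 10 \left(- \frac{16}{5} + \frac{3}{5}\right) \left(-29\right) = \left(-10\right) \left(- \frac{13}{5}\right) \left(-29\right) = 26 \left(-29\right) = -754$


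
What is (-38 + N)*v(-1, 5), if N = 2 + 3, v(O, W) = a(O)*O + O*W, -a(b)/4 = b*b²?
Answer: 297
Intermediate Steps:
a(b) = -4*b³ (a(b) = -4*b*b² = -4*b³)
v(O, W) = -4*O⁴ + O*W (v(O, W) = (-4*O³)*O + O*W = -4*O⁴ + O*W)
N = 5
(-38 + N)*v(-1, 5) = (-38 + 5)*(-(5 - 4*(-1)³)) = -(-33)*(5 - 4*(-1)) = -(-33)*(5 + 4) = -(-33)*9 = -33*(-9) = 297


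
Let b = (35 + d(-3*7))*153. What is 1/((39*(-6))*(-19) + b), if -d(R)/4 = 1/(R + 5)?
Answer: 4/39357 ≈ 0.00010163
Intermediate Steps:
d(R) = -4/(5 + R) (d(R) = -4/(R + 5) = -4/(5 + R))
b = 21573/4 (b = (35 - 4/(5 - 3*7))*153 = (35 - 4/(5 - 21))*153 = (35 - 4/(-16))*153 = (35 - 4*(-1/16))*153 = (35 + ¼)*153 = (141/4)*153 = 21573/4 ≈ 5393.3)
1/((39*(-6))*(-19) + b) = 1/((39*(-6))*(-19) + 21573/4) = 1/(-234*(-19) + 21573/4) = 1/(4446 + 21573/4) = 1/(39357/4) = 4/39357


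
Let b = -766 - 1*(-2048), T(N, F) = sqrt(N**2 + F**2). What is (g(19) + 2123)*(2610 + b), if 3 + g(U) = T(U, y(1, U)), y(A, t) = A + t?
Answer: 8251040 + 3892*sqrt(761) ≈ 8.3584e+6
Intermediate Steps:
T(N, F) = sqrt(F**2 + N**2)
g(U) = -3 + sqrt(U**2 + (1 + U)**2) (g(U) = -3 + sqrt((1 + U)**2 + U**2) = -3 + sqrt(U**2 + (1 + U)**2))
b = 1282 (b = -766 + 2048 = 1282)
(g(19) + 2123)*(2610 + b) = ((-3 + sqrt(19**2 + (1 + 19)**2)) + 2123)*(2610 + 1282) = ((-3 + sqrt(361 + 20**2)) + 2123)*3892 = ((-3 + sqrt(361 + 400)) + 2123)*3892 = ((-3 + sqrt(761)) + 2123)*3892 = (2120 + sqrt(761))*3892 = 8251040 + 3892*sqrt(761)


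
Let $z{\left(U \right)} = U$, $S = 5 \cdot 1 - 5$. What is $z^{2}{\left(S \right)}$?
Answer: $0$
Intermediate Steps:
$S = 0$ ($S = 5 - 5 = 0$)
$z^{2}{\left(S \right)} = 0^{2} = 0$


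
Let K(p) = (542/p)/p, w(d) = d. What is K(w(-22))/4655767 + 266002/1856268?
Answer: 37462973720482/261431126751069 ≈ 0.14330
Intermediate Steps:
K(p) = 542/p²
K(w(-22))/4655767 + 266002/1856268 = (542/(-22)²)/4655767 + 266002/1856268 = (542*(1/484))*(1/4655767) + 266002*(1/1856268) = (271/242)*(1/4655767) + 133001/928134 = 271/1126695614 + 133001/928134 = 37462973720482/261431126751069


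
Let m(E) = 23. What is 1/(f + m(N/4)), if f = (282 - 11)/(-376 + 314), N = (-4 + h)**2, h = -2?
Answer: 62/1155 ≈ 0.053680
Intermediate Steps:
N = 36 (N = (-4 - 2)**2 = (-6)**2 = 36)
f = -271/62 (f = 271/(-62) = 271*(-1/62) = -271/62 ≈ -4.3710)
1/(f + m(N/4)) = 1/(-271/62 + 23) = 1/(1155/62) = 62/1155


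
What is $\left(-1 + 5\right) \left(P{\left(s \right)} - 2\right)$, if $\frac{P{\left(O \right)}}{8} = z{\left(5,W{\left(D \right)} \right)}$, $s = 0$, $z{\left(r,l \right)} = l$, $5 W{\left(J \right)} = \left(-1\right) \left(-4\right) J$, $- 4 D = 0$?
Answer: $-8$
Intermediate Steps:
$D = 0$ ($D = \left(- \frac{1}{4}\right) 0 = 0$)
$W{\left(J \right)} = \frac{4 J}{5}$ ($W{\left(J \right)} = \frac{\left(-1\right) \left(-4\right) J}{5} = \frac{4 J}{5}$)
$P{\left(O \right)} = 0$ ($P{\left(O \right)} = 8 \cdot \frac{4}{5} \cdot 0 = 8 \cdot 0 = 0$)
$\left(-1 + 5\right) \left(P{\left(s \right)} - 2\right) = \left(-1 + 5\right) \left(0 - 2\right) = 4 \left(-2\right) = -8$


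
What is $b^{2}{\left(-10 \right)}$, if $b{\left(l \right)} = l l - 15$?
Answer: $7225$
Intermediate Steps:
$b{\left(l \right)} = -15 + l^{2}$ ($b{\left(l \right)} = l^{2} - 15 = -15 + l^{2}$)
$b^{2}{\left(-10 \right)} = \left(-15 + \left(-10\right)^{2}\right)^{2} = \left(-15 + 100\right)^{2} = 85^{2} = 7225$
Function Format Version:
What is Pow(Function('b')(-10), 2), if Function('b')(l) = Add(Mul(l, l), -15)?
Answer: 7225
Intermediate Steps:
Function('b')(l) = Add(-15, Pow(l, 2)) (Function('b')(l) = Add(Pow(l, 2), -15) = Add(-15, Pow(l, 2)))
Pow(Function('b')(-10), 2) = Pow(Add(-15, Pow(-10, 2)), 2) = Pow(Add(-15, 100), 2) = Pow(85, 2) = 7225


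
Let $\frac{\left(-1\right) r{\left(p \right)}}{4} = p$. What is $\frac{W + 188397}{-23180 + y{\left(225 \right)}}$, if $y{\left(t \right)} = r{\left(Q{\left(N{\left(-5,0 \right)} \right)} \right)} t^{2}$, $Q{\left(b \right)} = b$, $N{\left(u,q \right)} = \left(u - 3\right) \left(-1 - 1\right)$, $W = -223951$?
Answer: $\frac{17777}{1631590} \approx 0.010896$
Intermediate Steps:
$N{\left(u,q \right)} = 6 - 2 u$ ($N{\left(u,q \right)} = \left(-3 + u\right) \left(-2\right) = 6 - 2 u$)
$r{\left(p \right)} = - 4 p$
$y{\left(t \right)} = - 64 t^{2}$ ($y{\left(t \right)} = - 4 \left(6 - -10\right) t^{2} = - 4 \left(6 + 10\right) t^{2} = \left(-4\right) 16 t^{2} = - 64 t^{2}$)
$\frac{W + 188397}{-23180 + y{\left(225 \right)}} = \frac{-223951 + 188397}{-23180 - 64 \cdot 225^{2}} = - \frac{35554}{-23180 - 3240000} = - \frac{35554}{-3263180} = \left(-35554\right) \left(- \frac{1}{3263180}\right) = \frac{17777}{1631590}$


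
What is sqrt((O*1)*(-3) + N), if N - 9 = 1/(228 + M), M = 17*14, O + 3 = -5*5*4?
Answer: sqrt(69056074)/466 ≈ 17.833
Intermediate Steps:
O = -103 (O = -3 - 5*5*4 = -3 - 25*4 = -3 - 100 = -103)
M = 238
N = 4195/466 (N = 9 + 1/(228 + 238) = 9 + 1/466 = 4195/466 ≈ 9.0022)
sqrt((O*1)*(-3) + N) = sqrt(-103*1*(-3) + 4195/466) = sqrt(-103*(-3) + 4195/466) = sqrt(309 + 4195/466) = sqrt(148189/466) = sqrt(69056074)/466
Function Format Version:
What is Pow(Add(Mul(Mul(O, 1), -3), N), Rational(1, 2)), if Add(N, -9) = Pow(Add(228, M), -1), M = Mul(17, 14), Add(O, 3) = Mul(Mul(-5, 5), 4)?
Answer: Mul(Rational(1, 466), Pow(69056074, Rational(1, 2))) ≈ 17.833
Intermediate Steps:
O = -103 (O = Add(-3, Mul(Mul(-5, 5), 4)) = Add(-3, Mul(-25, 4)) = Add(-3, -100) = -103)
M = 238
N = Rational(4195, 466) (N = Add(9, Pow(Add(228, 238), -1)) = Add(9, Pow(466, -1)) = Add(9, Rational(1, 466)) = Rational(4195, 466) ≈ 9.0022)
Pow(Add(Mul(Mul(O, 1), -3), N), Rational(1, 2)) = Pow(Add(Mul(Mul(-103, 1), -3), Rational(4195, 466)), Rational(1, 2)) = Pow(Add(Mul(-103, -3), Rational(4195, 466)), Rational(1, 2)) = Pow(Add(309, Rational(4195, 466)), Rational(1, 2)) = Pow(Rational(148189, 466), Rational(1, 2)) = Mul(Rational(1, 466), Pow(69056074, Rational(1, 2)))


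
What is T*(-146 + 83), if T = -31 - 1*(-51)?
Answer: -1260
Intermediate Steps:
T = 20 (T = -31 + 51 = 20)
T*(-146 + 83) = 20*(-146 + 83) = 20*(-63) = -1260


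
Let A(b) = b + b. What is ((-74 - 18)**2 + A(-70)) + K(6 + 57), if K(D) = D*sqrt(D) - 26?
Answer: 8298 + 189*sqrt(7) ≈ 8798.0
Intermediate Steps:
A(b) = 2*b
K(D) = -26 + D**(3/2) (K(D) = D**(3/2) - 26 = -26 + D**(3/2))
((-74 - 18)**2 + A(-70)) + K(6 + 57) = ((-74 - 18)**2 + 2*(-70)) + (-26 + (6 + 57)**(3/2)) = ((-92)**2 - 140) + (-26 + 63**(3/2)) = (8464 - 140) + (-26 + 189*sqrt(7)) = 8324 + (-26 + 189*sqrt(7)) = 8298 + 189*sqrt(7)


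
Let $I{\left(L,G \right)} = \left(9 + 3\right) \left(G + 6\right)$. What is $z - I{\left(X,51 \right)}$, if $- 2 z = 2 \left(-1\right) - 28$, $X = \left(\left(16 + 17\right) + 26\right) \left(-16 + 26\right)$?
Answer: $-669$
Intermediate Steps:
$X = 590$ ($X = \left(33 + 26\right) 10 = 59 \cdot 10 = 590$)
$I{\left(L,G \right)} = 72 + 12 G$ ($I{\left(L,G \right)} = 12 \left(6 + G\right) = 72 + 12 G$)
$z = 15$ ($z = - \frac{2 \left(-1\right) - 28}{2} = - \frac{-2 - 28}{2} = \left(- \frac{1}{2}\right) \left(-30\right) = 15$)
$z - I{\left(X,51 \right)} = 15 - \left(72 + 12 \cdot 51\right) = 15 - \left(72 + 612\right) = 15 - 684 = -669$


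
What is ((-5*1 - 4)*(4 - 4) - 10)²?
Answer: 100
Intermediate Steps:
((-5*1 - 4)*(4 - 4) - 10)² = ((-5 - 4)*0 - 10)² = (-9*0 - 10)² = (0 - 10)² = (-10)² = 100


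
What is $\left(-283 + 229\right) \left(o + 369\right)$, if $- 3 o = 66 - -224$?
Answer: $-14706$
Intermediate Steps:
$o = - \frac{290}{3}$ ($o = - \frac{66 - -224}{3} = - \frac{66 + 224}{3} = \left(- \frac{1}{3}\right) 290 = - \frac{290}{3} \approx -96.667$)
$\left(-283 + 229\right) \left(o + 369\right) = \left(-283 + 229\right) \left(- \frac{290}{3} + 369\right) = \left(-54\right) \frac{817}{3} = -14706$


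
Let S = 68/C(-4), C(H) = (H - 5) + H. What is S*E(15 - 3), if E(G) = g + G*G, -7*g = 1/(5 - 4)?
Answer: -68476/91 ≈ -752.48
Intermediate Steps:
g = -⅐ (g = -1/(7*(5 - 4)) = -⅐/1 = -⅐*1 = -⅐ ≈ -0.14286)
E(G) = -⅐ + G² (E(G) = -⅐ + G*G = -⅐ + G²)
C(H) = -5 + 2*H (C(H) = (-5 + H) + H = -5 + 2*H)
S = -68/13 (S = 68/(-5 + 2*(-4)) = 68/(-5 - 8) = 68/(-13) = 68*(-1/13) = -68/13 ≈ -5.2308)
S*E(15 - 3) = -68*(-⅐ + (15 - 3)²)/13 = -68*(-⅐ + 12²)/13 = -68*(-⅐ + 144)/13 = -68/13*1007/7 = -68476/91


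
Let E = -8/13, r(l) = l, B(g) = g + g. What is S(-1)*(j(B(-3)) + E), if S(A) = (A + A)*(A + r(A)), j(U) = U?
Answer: -344/13 ≈ -26.462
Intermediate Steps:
B(g) = 2*g
S(A) = 4*A**2 (S(A) = (A + A)*(A + A) = (2*A)*(2*A) = 4*A**2)
E = -8/13 (E = -8*1/13 = -8/13 ≈ -0.61539)
S(-1)*(j(B(-3)) + E) = (4*(-1)**2)*(2*(-3) - 8/13) = (4*1)*(-6 - 8/13) = 4*(-86/13) = -344/13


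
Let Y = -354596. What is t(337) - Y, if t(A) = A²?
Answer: 468165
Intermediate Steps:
t(337) - Y = 337² - 1*(-354596) = 113569 + 354596 = 468165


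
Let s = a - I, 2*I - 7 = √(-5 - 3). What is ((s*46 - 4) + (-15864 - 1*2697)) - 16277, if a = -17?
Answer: -35785 - 46*I*√2 ≈ -35785.0 - 65.054*I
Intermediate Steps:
I = 7/2 + I*√2 (I = 7/2 + √(-5 - 3)/2 = 7/2 + √(-8)/2 = 7/2 + (2*I*√2)/2 = 7/2 + I*√2 ≈ 3.5 + 1.4142*I)
s = -41/2 - I*√2 (s = -17 - (7/2 + I*√2) = -17 + (-7/2 - I*√2) = -41/2 - I*√2 ≈ -20.5 - 1.4142*I)
((s*46 - 4) + (-15864 - 1*2697)) - 16277 = (((-41/2 - I*√2)*46 - 4) + (-15864 - 1*2697)) - 16277 = (((-943 - 46*I*√2) - 4) + (-15864 - 2697)) - 16277 = ((-947 - 46*I*√2) - 18561) - 16277 = (-19508 - 46*I*√2) - 16277 = -35785 - 46*I*√2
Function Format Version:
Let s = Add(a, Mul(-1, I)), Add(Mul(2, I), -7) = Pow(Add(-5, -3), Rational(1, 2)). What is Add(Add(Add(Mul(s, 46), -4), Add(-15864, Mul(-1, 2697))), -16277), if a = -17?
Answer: Add(-35785, Mul(-46, I, Pow(2, Rational(1, 2)))) ≈ Add(-35785., Mul(-65.054, I))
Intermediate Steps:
I = Add(Rational(7, 2), Mul(I, Pow(2, Rational(1, 2)))) (I = Add(Rational(7, 2), Mul(Rational(1, 2), Pow(Add(-5, -3), Rational(1, 2)))) = Add(Rational(7, 2), Mul(Rational(1, 2), Pow(-8, Rational(1, 2)))) = Add(Rational(7, 2), Mul(Rational(1, 2), Mul(2, I, Pow(2, Rational(1, 2))))) = Add(Rational(7, 2), Mul(I, Pow(2, Rational(1, 2)))) ≈ Add(3.5000, Mul(1.4142, I)))
s = Add(Rational(-41, 2), Mul(-1, I, Pow(2, Rational(1, 2)))) (s = Add(-17, Mul(-1, Add(Rational(7, 2), Mul(I, Pow(2, Rational(1, 2)))))) = Add(-17, Add(Rational(-7, 2), Mul(-1, I, Pow(2, Rational(1, 2))))) = Add(Rational(-41, 2), Mul(-1, I, Pow(2, Rational(1, 2)))) ≈ Add(-20.500, Mul(-1.4142, I)))
Add(Add(Add(Mul(s, 46), -4), Add(-15864, Mul(-1, 2697))), -16277) = Add(Add(Add(Mul(Add(Rational(-41, 2), Mul(-1, I, Pow(2, Rational(1, 2)))), 46), -4), Add(-15864, Mul(-1, 2697))), -16277) = Add(Add(Add(Add(-943, Mul(-46, I, Pow(2, Rational(1, 2)))), -4), Add(-15864, -2697)), -16277) = Add(Add(Add(-947, Mul(-46, I, Pow(2, Rational(1, 2)))), -18561), -16277) = Add(Add(-19508, Mul(-46, I, Pow(2, Rational(1, 2)))), -16277) = Add(-35785, Mul(-46, I, Pow(2, Rational(1, 2))))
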